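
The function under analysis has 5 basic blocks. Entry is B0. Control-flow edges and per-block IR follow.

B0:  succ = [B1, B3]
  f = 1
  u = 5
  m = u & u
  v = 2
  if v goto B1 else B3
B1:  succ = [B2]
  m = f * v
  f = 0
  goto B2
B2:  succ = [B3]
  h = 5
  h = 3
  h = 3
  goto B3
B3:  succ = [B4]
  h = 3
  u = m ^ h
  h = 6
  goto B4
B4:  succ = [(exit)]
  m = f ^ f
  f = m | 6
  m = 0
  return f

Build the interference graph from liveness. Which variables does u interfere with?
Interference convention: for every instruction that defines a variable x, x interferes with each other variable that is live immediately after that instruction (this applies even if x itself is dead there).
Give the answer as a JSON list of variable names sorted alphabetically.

Answer: ["f"]

Derivation:
Per-block:
  B0: def={f,m,u,v} ue=∅
  B1: def={f,m} ue={f,v}
  B2: def={h} ue=∅
  B3: def={h,u} ue={m}
  B4: def={f,m} ue={f}

Liveness:
  B0 li=∅ lo={f,m,v}
  B1 li={f,v} lo={f,m}
  B2 li={f,m} lo={f,m}
  B3 li={f,m} lo={f}
  B4 li={f} lo=∅

Interfere edges:
  f↔{h,m,u,v}
  h↔{f,m}
  m↔{f,h,v}
  u↔{f}
  v↔{f,m}

N(u) = ["f"]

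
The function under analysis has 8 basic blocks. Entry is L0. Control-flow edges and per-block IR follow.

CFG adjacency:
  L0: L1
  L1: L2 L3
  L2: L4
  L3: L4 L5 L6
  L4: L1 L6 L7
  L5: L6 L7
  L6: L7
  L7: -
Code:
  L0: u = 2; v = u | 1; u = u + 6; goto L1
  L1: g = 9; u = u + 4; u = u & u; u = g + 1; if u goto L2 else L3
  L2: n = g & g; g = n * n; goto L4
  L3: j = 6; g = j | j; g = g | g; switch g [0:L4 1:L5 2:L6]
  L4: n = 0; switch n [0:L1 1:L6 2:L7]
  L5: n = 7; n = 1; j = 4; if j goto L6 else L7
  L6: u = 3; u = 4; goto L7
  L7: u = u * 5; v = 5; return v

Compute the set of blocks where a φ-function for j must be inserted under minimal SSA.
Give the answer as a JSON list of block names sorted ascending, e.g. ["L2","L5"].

idom tree: L1←L0 L2←L1 L3←L1 L4←L1 L5←L3 L6←L1 L7←L1
Dom∩ at merges:
  L1: preds {L0,L4}: {L0} ∩ {L0,L1,L4} = {L0}; idom=L0
  L4: preds {L2,L3}: {L0,L1,L2} ∩ {L0,L1,L3} = {L0,L1}; idom=L1
  L6: preds {L3,L4,L5}: {L0,L1,L3} ∩ {L0,L1,L4} ∩ {L0,L1,L3,L5} = {L0,L1}; idom=L1
  L7: preds {L4,L5,L6}: {L0,L1,L4} ∩ {L0,L1,L3,L5} ∩ {L0,L1,L6} = {L0,L1}; idom=L1

DF walk-up:
  join L1 pred L0: · stop@L0
  join L1 pred L4: L4→L1 stop@L0
  join L4 pred L2: L2 stop@L1
  join L4 pred L3: L3 stop@L1
  join L6 pred L3: L3 stop@L1
  join L6 pred L4: L4 stop@L1
  join L6 pred L5: L5→L3 stop@L1
  join L7 pred L4: L4 stop@L1
  join L7 pred L5: L5→L3 stop@L1
  join L7 pred L6: L6 stop@L1
  DF(L0)=∅
  DF(L1)={L1}
  DF(L2)={L4}
  DF(L3)={L4,L6,L7}
  DF(L4)={L1,L6,L7}
  DF(L5)={L6,L7}
  DF(L6)={L7}
  DF(L7)=∅

φ for j: defs {L3,L5}
  DF⁺ = {L1,L4,L6,L7}

Answer: ["L1", "L4", "L6", "L7"]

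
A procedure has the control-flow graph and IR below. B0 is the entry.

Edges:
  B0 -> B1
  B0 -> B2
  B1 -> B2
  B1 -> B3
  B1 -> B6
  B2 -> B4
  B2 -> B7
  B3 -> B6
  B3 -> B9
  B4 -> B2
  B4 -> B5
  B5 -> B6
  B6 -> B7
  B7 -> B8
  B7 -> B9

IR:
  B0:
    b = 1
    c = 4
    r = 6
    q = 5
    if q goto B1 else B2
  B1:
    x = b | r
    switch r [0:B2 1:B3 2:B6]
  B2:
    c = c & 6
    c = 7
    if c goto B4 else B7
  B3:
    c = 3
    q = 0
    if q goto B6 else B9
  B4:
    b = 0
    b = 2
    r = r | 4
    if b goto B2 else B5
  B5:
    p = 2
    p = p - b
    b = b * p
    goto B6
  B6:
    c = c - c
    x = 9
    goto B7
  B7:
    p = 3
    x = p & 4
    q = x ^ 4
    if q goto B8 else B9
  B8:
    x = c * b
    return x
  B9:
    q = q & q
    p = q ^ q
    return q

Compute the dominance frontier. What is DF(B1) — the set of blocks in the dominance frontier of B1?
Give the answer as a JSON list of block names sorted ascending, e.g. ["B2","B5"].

Answer: ["B2", "B6", "B9"]

Analysis:
idom tree: B1←B0 B2←B0 B3←B1 B4←B2 B5←B4 B6←B0 B7←B0 B8←B7 B9←B0
Dom∩ at merges:
  B2: preds {B0,B1,B4}: {B0} ∩ {B0,B1} ∩ {B0,B2,B4} = {B0}; idom=B0
  B6: preds {B1,B3,B5}: {B0,B1} ∩ {B0,B1,B3} ∩ {B0,B2,B4,B5} = {B0}; idom=B0
  B7: preds {B2,B6}: {B0,B2} ∩ {B0,B6} = {B0}; idom=B0
  B9: preds {B3,B7}: {B0,B1,B3} ∩ {B0,B7} = {B0}; idom=B0

DF walk-up:
  join B2 pred B0: · stop@B0
  join B2 pred B1: B1 stop@B0
  join B2 pred B4: B4→B2 stop@B0
  join B6 pred B1: B1 stop@B0
  join B6 pred B3: B3→B1 stop@B0
  join B6 pred B5: B5→B4→B2 stop@B0
  join B7 pred B2: B2 stop@B0
  join B7 pred B6: B6 stop@B0
  join B9 pred B3: B3→B1 stop@B0
  join B9 pred B7: B7 stop@B0
  DF(B0)=∅
  DF(B1)={B2,B6,B9}
  DF(B2)={B2,B6,B7}
  DF(B3)={B6,B9}
  DF(B4)={B2,B6}
  DF(B5)={B6}
  DF(B6)={B7}
  DF(B7)={B9}
  DF(B8)=∅
  DF(B9)=∅

DF(B1) = ["B2", "B6", "B9"]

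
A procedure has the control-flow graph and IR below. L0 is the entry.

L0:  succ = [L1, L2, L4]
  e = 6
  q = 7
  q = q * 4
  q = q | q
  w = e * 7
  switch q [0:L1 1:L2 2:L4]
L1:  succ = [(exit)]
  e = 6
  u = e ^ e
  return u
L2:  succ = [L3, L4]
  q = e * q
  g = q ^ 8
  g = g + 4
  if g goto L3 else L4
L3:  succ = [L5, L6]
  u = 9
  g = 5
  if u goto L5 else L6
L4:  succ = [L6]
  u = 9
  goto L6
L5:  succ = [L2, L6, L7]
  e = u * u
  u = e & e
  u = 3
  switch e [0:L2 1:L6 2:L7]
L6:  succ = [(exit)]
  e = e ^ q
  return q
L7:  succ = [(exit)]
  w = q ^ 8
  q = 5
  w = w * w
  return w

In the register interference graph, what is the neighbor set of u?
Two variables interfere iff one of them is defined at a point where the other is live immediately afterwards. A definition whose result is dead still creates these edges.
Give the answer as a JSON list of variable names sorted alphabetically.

Per-block:
  L0 def {e,q,w} use ∅
  L1 def {e,u} use ∅
  L2 def {g,q} use {e,q}
  L3 def {g,u} use ∅
  L4 def {u} use ∅
  L5 def {e,u} use {u}
  L6 def {e} use {e,q}
  L7 def {q,w} use {q}

Live sets:
  live L0: ∅→{e,q}
  live L1: ∅→∅
  live L2: {e,q}→{e,q}
  live L3: {e,q}→{e,q,u}
  live L4: {e,q}→{e,q}
  live L5: {q,u}→{e,q}
  live L6: {e,q}→∅
  live L7: {q}→∅

Conflict graph:
  e↔{g,q,u,w}
  g↔{e,q,u}
  q↔{e,g,u,w}
  u↔{e,g,q}
  w↔{e,q}

N(u) = ["e", "g", "q"]

Answer: ["e", "g", "q"]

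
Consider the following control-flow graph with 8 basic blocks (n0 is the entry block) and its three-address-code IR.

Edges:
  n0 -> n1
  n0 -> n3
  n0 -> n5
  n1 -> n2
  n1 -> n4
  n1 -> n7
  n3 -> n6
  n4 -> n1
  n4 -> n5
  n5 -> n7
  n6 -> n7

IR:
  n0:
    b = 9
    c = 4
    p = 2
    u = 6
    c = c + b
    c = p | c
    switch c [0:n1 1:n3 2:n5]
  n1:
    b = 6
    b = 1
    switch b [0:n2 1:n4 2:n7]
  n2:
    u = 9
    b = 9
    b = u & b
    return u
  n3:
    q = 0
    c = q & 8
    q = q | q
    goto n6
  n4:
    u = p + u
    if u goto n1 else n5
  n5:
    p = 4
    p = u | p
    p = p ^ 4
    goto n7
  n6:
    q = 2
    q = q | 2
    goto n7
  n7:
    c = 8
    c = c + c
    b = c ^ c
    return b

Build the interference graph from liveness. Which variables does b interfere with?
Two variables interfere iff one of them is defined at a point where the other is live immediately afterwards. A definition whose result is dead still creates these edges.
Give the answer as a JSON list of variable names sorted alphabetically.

Block summaries:
  n0: {b,c,p,u} / ∅
  n1: {b} / ∅
  n2: {b,u} / ∅
  n3: {c,q} / ∅
  n4: {u} / {p,u}
  n5: {p} / {u}
  n6: {q} / ∅
  n7: {b,c} / ∅

Liveness:
  live n0: ∅→{p,u}
  live n1: {p,u}→{p,u}
  live n2: ∅→∅
  live n3: ∅→∅
  live n4: {p,u}→{p,u}
  live n5: {u}→∅
  live n6: ∅→∅
  live n7: ∅→∅

Conflict graph:
  b — {c,p,u}
  c — {b,p,q,u}
  p — {b,c,u}
  q — {c}
  u — {b,c,p}

N(b) = ["c", "p", "u"]

Answer: ["c", "p", "u"]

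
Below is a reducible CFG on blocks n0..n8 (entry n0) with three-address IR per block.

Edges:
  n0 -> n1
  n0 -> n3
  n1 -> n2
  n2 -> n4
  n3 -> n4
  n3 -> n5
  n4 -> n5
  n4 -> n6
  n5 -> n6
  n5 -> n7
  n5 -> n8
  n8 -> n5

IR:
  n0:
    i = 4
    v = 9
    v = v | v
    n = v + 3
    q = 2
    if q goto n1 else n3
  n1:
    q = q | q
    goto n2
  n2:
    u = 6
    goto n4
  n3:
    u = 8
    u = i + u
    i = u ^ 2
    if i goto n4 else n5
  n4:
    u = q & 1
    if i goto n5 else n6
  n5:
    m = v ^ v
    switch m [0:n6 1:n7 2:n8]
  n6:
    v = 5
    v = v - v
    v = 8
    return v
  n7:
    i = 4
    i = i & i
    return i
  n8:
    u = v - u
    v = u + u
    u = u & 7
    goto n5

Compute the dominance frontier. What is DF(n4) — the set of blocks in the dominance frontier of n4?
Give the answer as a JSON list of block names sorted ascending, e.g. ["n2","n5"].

idom tree: n1←n0 n2←n1 n3←n0 n4←n0 n5←n0 n6←n0 n7←n5 n8←n5
Dom∩ at merges:
  n4: preds {n2,n3}: {n0,n1,n2} ∩ {n0,n3} = {n0}; idom=n0
  n5: preds {n3,n4,n8}: {n0,n3} ∩ {n0,n4} ∩ {n0,n5,n8} = {n0}; idom=n0
  n6: preds {n4,n5}: {n0,n4} ∩ {n0,n5} = {n0}; idom=n0

DF walk-up:
  join n4 pred n2: n2→n1 stop@n0
  join n4 pred n3: n3 stop@n0
  join n5 pred n3: n3 stop@n0
  join n5 pred n4: n4 stop@n0
  join n5 pred n8: n8→n5 stop@n0
  join n6 pred n4: n4 stop@n0
  join n6 pred n5: n5 stop@n0
  n0: DF=∅
  n1: DF={n4}
  n2: DF={n4}
  n3: DF={n4,n5}
  n4: DF={n5,n6}
  n5: DF={n5,n6}
  n6: DF=∅
  n7: DF=∅
  n8: DF={n5}

DF(n4) = ["n5", "n6"]

Answer: ["n5", "n6"]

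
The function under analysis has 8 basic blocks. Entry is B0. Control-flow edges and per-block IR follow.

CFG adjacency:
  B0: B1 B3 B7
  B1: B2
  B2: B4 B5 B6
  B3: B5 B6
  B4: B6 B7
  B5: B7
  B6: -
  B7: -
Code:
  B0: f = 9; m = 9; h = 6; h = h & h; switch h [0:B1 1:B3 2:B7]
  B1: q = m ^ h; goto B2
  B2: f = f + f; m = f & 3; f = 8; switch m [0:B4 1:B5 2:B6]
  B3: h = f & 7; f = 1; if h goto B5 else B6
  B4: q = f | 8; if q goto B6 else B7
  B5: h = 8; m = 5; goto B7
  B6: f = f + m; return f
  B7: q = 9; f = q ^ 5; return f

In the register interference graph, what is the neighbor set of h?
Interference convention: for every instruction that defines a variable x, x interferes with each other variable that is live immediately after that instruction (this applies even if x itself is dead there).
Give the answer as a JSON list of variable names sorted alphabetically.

Answer: ["f", "m"]

Working:
def/use:
  B0: {f,h,m} / ∅
  B1: {q} / {h,m}
  B2: {f,m} / {f}
  B3: {f,h} / {f}
  B4: {q} / {f}
  B5: {h,m} / ∅
  B6: {f} / {f,m}
  B7: {f,q} / ∅

Liveness:
  live B0: ∅→{f,h,m}
  live B1: {f,h,m}→{f}
  live B2: {f}→{f,m}
  live B3: {f,m}→{f,m}
  live B4: {f,m}→{f,m}
  live B5: ∅→∅
  live B6: {f,m}→∅
  live B7: ∅→∅

Interference:
  f↔{h,m,q}
  h↔{f,m}
  m↔{f,h,q}
  q↔{f,m}

N(h) = ["f", "m"]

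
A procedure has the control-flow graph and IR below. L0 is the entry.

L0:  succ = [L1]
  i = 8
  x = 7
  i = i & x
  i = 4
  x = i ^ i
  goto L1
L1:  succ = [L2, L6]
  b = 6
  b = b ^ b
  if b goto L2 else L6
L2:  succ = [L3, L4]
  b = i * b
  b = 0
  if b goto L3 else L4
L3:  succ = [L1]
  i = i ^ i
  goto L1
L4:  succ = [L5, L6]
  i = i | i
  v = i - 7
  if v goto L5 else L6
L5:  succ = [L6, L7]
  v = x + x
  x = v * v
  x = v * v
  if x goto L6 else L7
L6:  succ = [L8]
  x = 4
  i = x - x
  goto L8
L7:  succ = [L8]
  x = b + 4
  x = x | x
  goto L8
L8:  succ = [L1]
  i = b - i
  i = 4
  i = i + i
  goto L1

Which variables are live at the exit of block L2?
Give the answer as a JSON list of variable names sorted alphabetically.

Answer: ["b", "i", "x"]

Analysis:
Block summaries:
  L0: def={i,x} ue=∅
  L1: def={b} ue=∅
  L2: def={b} ue={b,i}
  L3: def={i} ue={i}
  L4: def={i,v} ue={i}
  L5: def={v,x} ue={x}
  L6: def={i,x} ue=∅
  L7: def={x} ue={b}
  L8: def={i} ue={b,i}

Liveness:
  live L0: ∅→{i,x}
  live L1: {i,x}→{b,i,x}
  live L2: {b,i,x}→{b,i,x}
  live L3: {i,x}→{i,x}
  live L4: {b,i,x}→{b,i,x}
  live L5: {b,i,x}→{b,i}
  live L6: {b}→{b,i,x}
  live L7: {b,i}→{b,i,x}
  live L8: {b,i,x}→{i,x}

live-out(L2) = ["b", "i", "x"]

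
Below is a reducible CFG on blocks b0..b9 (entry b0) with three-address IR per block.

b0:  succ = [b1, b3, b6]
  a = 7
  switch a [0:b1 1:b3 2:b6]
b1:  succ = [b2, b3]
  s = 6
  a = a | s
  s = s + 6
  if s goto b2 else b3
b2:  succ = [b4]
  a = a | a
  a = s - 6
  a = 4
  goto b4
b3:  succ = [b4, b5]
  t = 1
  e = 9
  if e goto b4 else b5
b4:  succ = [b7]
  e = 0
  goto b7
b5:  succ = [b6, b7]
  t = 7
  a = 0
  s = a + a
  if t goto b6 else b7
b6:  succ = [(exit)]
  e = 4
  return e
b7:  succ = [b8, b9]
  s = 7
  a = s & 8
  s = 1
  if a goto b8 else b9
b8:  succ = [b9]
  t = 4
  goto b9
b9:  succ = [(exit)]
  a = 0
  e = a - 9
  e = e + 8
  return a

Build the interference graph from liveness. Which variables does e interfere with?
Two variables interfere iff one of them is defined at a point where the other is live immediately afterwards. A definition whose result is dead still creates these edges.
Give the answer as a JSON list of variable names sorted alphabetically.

Block summaries:
  b0: def={a} ue=∅
  b1: def={a,s} ue={a}
  b2: def={a} ue={a,s}
  b3: def={e,t} ue=∅
  b4: def={e} ue=∅
  b5: def={a,s,t} ue=∅
  b6: def={e} ue=∅
  b7: def={a,s} ue=∅
  b8: def={t} ue=∅
  b9: def={a,e} ue=∅

Liveness:
  b0: in=∅ out={a}
  b1: in={a} out={a,s}
  b2: in={a,s} out=∅
  b3: in=∅ out=∅
  b4: in=∅ out=∅
  b5: in=∅ out=∅
  b6: in=∅ out=∅
  b7: in=∅ out=∅
  b8: in=∅ out=∅
  b9: in=∅ out=∅

Interference:
  a — {e,s,t}
  e — {a}
  s — {a,t}
  t — {a,s}

N(e) = ["a"]

Answer: ["a"]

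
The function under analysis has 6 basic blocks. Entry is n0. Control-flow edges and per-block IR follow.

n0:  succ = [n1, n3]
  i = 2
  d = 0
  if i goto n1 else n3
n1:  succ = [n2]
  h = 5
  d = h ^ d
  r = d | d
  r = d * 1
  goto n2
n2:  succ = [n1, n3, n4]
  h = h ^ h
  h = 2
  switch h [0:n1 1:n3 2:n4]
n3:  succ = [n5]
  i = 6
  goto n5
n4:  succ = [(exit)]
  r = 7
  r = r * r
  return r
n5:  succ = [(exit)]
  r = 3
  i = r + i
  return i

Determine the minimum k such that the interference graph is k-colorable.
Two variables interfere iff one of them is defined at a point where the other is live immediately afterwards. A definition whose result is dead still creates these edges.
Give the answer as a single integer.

Per-block:
  n0: def={d,i} ue=∅
  n1: def={d,h,r} ue={d}
  n2: def={h} ue={h}
  n3: def={i} ue=∅
  n4: def={r} ue=∅
  n5: def={i,r} ue={i}

Live sets:
  n0 li=∅ lo={d}
  n1 li={d} lo={d,h}
  n2 li={d,h} lo={d}
  n3 li=∅ lo={i}
  n4 li=∅ lo=∅
  n5 li={i} lo=∅

Interfere edges:
  d: {h,i,r}
  h: {d,r}
  i: {d,r}
  r: {d,h,i}

Chromatic number:
  clique {d,h,r} ⇒ need ≥ 3
  3-colouring: R0={d}  R1={r}  R2={h,i}
  χ = 3

Answer: 3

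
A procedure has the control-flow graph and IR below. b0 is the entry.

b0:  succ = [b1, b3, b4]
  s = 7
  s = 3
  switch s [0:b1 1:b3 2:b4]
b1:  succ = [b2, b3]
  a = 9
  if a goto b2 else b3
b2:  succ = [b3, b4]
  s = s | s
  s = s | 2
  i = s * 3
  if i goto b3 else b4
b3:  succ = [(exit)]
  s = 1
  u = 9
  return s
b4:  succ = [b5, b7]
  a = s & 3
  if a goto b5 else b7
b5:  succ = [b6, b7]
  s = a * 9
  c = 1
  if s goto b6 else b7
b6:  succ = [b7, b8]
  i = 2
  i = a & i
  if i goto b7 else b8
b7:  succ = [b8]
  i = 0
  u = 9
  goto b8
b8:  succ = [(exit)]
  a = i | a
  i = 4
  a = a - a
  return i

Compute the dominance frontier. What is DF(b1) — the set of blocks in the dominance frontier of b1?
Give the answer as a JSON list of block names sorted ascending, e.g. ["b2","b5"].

Answer: ["b3", "b4"]

Working:
idom tree: b1←b0 b2←b1 b3←b0 b4←b0 b5←b4 b6←b5 b7←b4 b8←b4
Join-block Dom:
  b3: preds {b0,b1,b2}: {b0} ∩ {b0,b1} ∩ {b0,b1,b2} = {b0}; idom=b0
  b4: preds {b0,b2}: {b0} ∩ {b0,b1,b2} = {b0}; idom=b0
  b7: preds {b4,b5,b6}: {b0,b4} ∩ {b0,b4,b5} ∩ {b0,b4,b5,b6} = {b0,b4}; idom=b4
  b8: preds {b6,b7}: {b0,b4,b5,b6} ∩ {b0,b4,b7} = {b0,b4}; idom=b4

DF walk-up:
  b3←b0: walk · to b0
  b3←b1: walk b1 to b0
  b3←b2: walk b2→b1 to b0
  b4←b0: walk · to b0
  b4←b2: walk b2→b1 to b0
  b7←b4: walk · to b4
  b7←b5: walk b5 to b4
  b7←b6: walk b6→b5 to b4
  b8←b6: walk b6→b5 to b4
  b8←b7: walk b7 to b4
  b0 → ∅
  b1 → {b3,b4}
  b2 → {b3,b4}
  b3 → ∅
  b4 → ∅
  b5 → {b7,b8}
  b6 → {b7,b8}
  b7 → {b8}
  b8 → ∅

DF(b1) = ["b3", "b4"]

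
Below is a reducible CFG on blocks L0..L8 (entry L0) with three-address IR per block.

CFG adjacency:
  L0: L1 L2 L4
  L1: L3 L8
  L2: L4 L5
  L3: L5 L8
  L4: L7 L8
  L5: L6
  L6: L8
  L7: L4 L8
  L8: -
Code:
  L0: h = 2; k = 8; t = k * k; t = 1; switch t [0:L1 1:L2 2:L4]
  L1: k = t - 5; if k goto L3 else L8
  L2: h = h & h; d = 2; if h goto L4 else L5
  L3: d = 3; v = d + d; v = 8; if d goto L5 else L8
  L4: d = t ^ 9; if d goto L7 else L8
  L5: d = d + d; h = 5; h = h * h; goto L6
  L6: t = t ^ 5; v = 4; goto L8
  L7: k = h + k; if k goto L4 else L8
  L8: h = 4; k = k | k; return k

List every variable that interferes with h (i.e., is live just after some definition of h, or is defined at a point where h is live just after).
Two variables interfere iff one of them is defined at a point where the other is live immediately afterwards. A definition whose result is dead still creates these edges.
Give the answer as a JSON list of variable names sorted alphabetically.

Answer: ["d", "k", "t"]

Analysis:
def/use:
  L0: {h,k,t} / ∅
  L1: {k} / {t}
  L2: {d,h} / {h}
  L3: {d,v} / ∅
  L4: {d} / {t}
  L5: {d,h} / {d}
  L6: {t,v} / {t}
  L7: {k} / {h,k}
  L8: {h,k} / {k}

Live sets:
  L0: in=∅ out={h,k,t}
  L1: in={t} out={k,t}
  L2: in={h,k,t} out={d,h,k,t}
  L3: in={k,t} out={d,k,t}
  L4: in={h,k,t} out={h,k,t}
  L5: in={d,k,t} out={k,t}
  L6: in={k,t} out={k}
  L7: in={h,k,t} out={h,k,t}
  L8: in={k} out=∅

Interfere edges:
  d — {h,k,t,v}
  h — {d,k,t}
  k — {d,h,t,v}
  t — {d,h,k,v}
  v — {d,k,t}

N(h) = ["d", "k", "t"]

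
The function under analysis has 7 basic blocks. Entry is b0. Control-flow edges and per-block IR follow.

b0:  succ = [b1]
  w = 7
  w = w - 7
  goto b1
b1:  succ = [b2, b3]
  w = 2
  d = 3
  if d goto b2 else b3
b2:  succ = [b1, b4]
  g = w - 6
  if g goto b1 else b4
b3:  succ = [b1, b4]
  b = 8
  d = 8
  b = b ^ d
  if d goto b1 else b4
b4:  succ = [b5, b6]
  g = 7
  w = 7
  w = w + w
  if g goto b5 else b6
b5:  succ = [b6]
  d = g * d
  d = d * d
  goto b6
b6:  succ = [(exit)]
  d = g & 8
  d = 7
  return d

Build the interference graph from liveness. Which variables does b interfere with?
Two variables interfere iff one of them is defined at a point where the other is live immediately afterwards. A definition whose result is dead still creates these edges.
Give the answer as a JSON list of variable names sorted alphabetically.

def/use:
  b0: def={w} ue=∅
  b1: def={d,w} ue=∅
  b2: def={g} ue={w}
  b3: def={b,d} ue=∅
  b4: def={g,w} ue=∅
  b5: def={d} ue={d,g}
  b6: def={d} ue={g}

Backward fixpoint:
  live b0: ∅→∅
  live b1: ∅→{d,w}
  live b2: {d,w}→{d}
  live b3: ∅→{d}
  live b4: {d}→{d,g}
  live b5: {d,g}→{g}
  live b6: {g}→∅

Interfere edges:
  b: {d}
  d: {b,g,w}
  g: {d,w}
  w: {d,g}

N(b) = ["d"]

Answer: ["d"]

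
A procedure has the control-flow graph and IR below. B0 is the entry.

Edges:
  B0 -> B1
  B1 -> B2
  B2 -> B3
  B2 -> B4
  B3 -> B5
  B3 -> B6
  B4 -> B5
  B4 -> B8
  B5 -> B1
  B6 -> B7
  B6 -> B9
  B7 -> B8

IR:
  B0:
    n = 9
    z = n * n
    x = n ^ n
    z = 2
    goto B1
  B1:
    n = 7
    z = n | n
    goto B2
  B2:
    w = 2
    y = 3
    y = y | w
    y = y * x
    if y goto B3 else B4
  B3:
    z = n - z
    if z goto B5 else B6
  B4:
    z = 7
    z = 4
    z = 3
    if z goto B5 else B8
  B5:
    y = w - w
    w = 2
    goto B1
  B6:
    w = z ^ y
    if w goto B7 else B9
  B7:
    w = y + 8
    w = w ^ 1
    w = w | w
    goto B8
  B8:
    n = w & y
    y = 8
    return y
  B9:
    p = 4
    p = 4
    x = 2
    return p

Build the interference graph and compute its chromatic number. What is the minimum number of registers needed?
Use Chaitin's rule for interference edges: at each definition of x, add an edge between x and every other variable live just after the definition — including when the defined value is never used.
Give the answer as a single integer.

def/use:
  B0: {n,x,z} / ∅
  B1: {n,z} / ∅
  B2: {w,y} / {x}
  B3: {z} / {n,z}
  B4: {z} / ∅
  B5: {w,y} / {w}
  B6: {w} / {y,z}
  B7: {w} / {y}
  B8: {n,y} / {w,y}
  B9: {p,x} / ∅

Live sets:
  live B0: ∅→{x}
  live B1: {x}→{n,x,z}
  live B2: {n,x,z}→{n,w,x,y,z}
  live B3: {n,w,x,y,z}→{w,x,y,z}
  live B4: {w,x,y}→{w,x,y}
  live B5: {w,x}→{x}
  live B6: {y,z}→{y}
  live B7: {y}→{w,y}
  live B8: {w,y}→∅
  live B9: ∅→∅

Interference:
  n: {w,x,y,z}
  p: {x}
  w: {n,x,y,z}
  x: {n,p,w,y,z}
  y: {n,w,x,z}
  z: {n,w,x,y}

Registers:
  {n,w,x,y,z} pairwise interfere (5-clique) ⇒ χ ≥ 5
  assign n→R1 p→R1 w→R2 x→R0 y→R3 z→R4 — no edge inside a register ⇒ χ ≤ 5
  χ = 5

Answer: 5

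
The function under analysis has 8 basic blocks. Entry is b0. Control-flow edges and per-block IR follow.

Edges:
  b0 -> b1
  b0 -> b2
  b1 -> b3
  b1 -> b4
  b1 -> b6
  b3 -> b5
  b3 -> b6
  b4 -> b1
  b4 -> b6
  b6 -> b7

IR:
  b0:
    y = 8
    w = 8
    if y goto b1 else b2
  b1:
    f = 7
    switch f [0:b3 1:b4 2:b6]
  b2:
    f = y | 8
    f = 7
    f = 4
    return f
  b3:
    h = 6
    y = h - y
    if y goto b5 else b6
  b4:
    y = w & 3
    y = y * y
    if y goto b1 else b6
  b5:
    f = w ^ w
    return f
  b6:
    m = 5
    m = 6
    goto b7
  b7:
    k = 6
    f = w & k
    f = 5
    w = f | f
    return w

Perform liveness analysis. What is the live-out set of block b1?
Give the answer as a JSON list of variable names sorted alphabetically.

Answer: ["w", "y"]

Analysis:
Per-block:
  b0: {w,y} / ∅
  b1: {f} / ∅
  b2: {f} / {y}
  b3: {h,y} / {y}
  b4: {y} / {w}
  b5: {f} / {w}
  b6: {m} / ∅
  b7: {f,k,w} / {w}

Backward fixpoint:
  b0 li=∅ lo={w,y}
  b1 li={w,y} lo={w,y}
  b2 li={y} lo=∅
  b3 li={w,y} lo={w}
  b4 li={w} lo={w,y}
  b5 li={w} lo=∅
  b6 li={w} lo={w}
  b7 li={w} lo=∅

live-out(b1) = ["w", "y"]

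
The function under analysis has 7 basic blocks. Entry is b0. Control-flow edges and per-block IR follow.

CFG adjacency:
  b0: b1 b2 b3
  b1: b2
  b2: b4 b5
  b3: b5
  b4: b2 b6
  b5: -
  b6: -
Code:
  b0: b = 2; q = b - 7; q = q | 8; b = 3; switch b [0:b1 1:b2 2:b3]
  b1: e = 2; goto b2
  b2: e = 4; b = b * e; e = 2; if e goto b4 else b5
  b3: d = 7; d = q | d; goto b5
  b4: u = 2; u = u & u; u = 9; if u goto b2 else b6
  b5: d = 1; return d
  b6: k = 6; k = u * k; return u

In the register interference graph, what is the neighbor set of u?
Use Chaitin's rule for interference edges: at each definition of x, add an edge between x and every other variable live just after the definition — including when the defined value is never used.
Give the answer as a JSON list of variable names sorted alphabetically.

Answer: ["b", "k"]

Working:
Block summaries:
  b0: {b,q} / ∅
  b1: {e} / ∅
  b2: {b,e} / {b}
  b3: {d} / {q}
  b4: {u} / ∅
  b5: {d} / ∅
  b6: {k} / {u}

Backward fixpoint:
  live b0: ∅→{b,q}
  live b1: {b}→{b}
  live b2: {b}→{b}
  live b3: {q}→∅
  live b4: {b}→{b,u}
  live b5: ∅→∅
  live b6: {u}→∅

Conflict graph:
  b↔{e,q,u}
  d↔{q}
  e↔{b}
  k↔{u}
  q↔{b,d}
  u↔{b,k}

N(u) = ["b", "k"]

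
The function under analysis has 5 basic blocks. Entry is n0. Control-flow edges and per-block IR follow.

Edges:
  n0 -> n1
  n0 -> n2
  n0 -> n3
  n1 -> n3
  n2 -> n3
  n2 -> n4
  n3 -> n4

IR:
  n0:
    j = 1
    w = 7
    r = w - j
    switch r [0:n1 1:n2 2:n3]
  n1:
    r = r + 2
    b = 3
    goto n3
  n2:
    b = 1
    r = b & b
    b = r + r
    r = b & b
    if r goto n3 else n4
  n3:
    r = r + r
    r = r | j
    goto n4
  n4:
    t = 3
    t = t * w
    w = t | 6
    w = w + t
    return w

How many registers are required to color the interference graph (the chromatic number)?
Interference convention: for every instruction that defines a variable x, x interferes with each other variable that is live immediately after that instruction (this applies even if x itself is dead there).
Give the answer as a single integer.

Per-block:
  n0: def={j,r,w} ue=∅
  n1: def={b,r} ue={r}
  n2: def={b,r} ue=∅
  n3: def={r} ue={j,r}
  n4: def={t,w} ue={w}

Live sets:
  n0 li=∅ lo={j,r,w}
  n1 li={j,r,w} lo={j,r,w}
  n2 li={j,w} lo={j,r,w}
  n3 li={j,r,w} lo={w}
  n4 li={w} lo=∅

Interfere edges:
  b — {j,r,w}
  j — {b,r,w}
  r — {b,j,w}
  t — {w}
  w — {b,j,r,t}

Chromatic number:
  lower bound: {b,j,r,w} mutually conflict ⇒ χ ≥ 4
  assign b→c1 j→c2 r→c3 t→c1 w→c0 — no edge inside a register ⇒ χ ≤ 4
  χ = 4

Answer: 4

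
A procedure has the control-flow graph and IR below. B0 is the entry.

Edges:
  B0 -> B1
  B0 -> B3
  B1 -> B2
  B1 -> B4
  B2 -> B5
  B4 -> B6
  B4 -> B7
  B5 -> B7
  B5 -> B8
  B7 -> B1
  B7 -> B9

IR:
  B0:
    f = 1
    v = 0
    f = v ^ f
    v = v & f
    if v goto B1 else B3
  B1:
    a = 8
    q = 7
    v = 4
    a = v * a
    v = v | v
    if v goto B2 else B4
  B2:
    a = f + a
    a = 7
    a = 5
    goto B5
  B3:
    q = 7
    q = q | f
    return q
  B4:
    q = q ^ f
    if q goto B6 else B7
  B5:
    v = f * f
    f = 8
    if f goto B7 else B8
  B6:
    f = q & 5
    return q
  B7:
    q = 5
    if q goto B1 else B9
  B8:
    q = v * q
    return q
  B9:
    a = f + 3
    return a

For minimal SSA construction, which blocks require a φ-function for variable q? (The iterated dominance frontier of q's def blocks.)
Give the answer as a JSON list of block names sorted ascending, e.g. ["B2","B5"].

idom tree: B1←B0 B2←B1 B3←B0 B4←B1 B5←B2 B6←B4 B7←B1 B8←B5 B9←B7
Join-block Dom:
  B1: preds {B0,B7}: {B0} ∩ {B0,B1,B7} = {B0}; idom=B0
  B7: preds {B4,B5}: {B0,B1,B4} ∩ {B0,B1,B2,B5} = {B0,B1}; idom=B1

DF derivation:
  B1←B0: walk · to B0
  B1←B7: walk B7→B1 to B0
  B7←B4: walk B4 to B1
  B7←B5: walk B5→B2 to B1
  B0 → ∅
  B1 → {B1}
  B2 → {B7}
  B3 → ∅
  B4 → {B7}
  B5 → {B7}
  B6 → ∅
  B7 → {B1}
  B8 → ∅
  B9 → ∅

φ for q: defs {B1,B3,B4,B7,B8}
  DF⁺ = {B1,B7}

Answer: ["B1", "B7"]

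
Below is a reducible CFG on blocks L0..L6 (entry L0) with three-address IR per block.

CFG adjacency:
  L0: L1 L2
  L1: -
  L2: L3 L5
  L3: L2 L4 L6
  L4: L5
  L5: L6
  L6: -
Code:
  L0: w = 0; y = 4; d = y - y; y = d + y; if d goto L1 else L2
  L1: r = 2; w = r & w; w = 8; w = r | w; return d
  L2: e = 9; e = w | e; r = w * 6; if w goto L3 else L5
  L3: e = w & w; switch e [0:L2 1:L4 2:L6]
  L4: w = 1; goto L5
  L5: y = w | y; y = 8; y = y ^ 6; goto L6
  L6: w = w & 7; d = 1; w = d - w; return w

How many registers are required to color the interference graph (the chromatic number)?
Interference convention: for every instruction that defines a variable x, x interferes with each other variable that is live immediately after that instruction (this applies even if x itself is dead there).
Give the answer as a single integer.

Answer: 4

Working:
Per-block:
  L0: {d,w,y} / ∅
  L1: {r,w} / {d,w}
  L2: {e,r} / {w}
  L3: {e} / {w}
  L4: {w} / ∅
  L5: {y} / {w,y}
  L6: {d,w} / {w}

Liveness:
  L0: in=∅ out={d,w,y}
  L1: in={d,w} out=∅
  L2: in={w,y} out={w,y}
  L3: in={w,y} out={w,y}
  L4: in={y} out={w,y}
  L5: in={w,y} out={w}
  L6: in={w} out=∅

Interference:
  d↔{r,w,y}
  e↔{w,y}
  r↔{d,w,y}
  w↔{d,e,r,y}
  y↔{d,e,r,w}

Colouring:
  lower bound: {d,r,w,y} mutually conflict ⇒ χ ≥ 4
  4-colouring: c0={w}  c1={y}  c2={d,e}  c3={r}
  χ = 4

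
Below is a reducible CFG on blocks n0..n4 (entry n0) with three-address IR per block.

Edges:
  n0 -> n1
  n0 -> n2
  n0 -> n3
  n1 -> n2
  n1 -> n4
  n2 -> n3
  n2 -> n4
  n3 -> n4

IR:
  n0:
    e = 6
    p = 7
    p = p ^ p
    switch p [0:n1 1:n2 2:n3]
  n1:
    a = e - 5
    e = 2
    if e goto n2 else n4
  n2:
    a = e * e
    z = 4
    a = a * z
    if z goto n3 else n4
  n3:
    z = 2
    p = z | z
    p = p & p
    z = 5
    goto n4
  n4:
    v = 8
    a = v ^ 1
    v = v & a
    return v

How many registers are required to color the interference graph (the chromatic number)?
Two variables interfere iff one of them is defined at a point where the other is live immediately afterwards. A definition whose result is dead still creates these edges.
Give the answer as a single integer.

Answer: 2

Working:
Per-block:
  n0: {e,p} / ∅
  n1: {a,e} / {e}
  n2: {a,z} / {e}
  n3: {p,z} / ∅
  n4: {a,v} / ∅

Liveness:
  n0: in=∅ out={e}
  n1: in={e} out={e}
  n2: in={e} out=∅
  n3: in=∅ out=∅
  n4: in=∅ out=∅

Interfere edges:
  a — {v,z}
  e — {p}
  p — {e}
  v — {a}
  z — {a}

Registers:
  {a,v} pairwise interfere (2-clique) ⇒ χ ≥ 2
  assign a→c0 e→c0 p→c1 v→c1 z→c1 — no edge inside a register ⇒ χ ≤ 2
  χ = 2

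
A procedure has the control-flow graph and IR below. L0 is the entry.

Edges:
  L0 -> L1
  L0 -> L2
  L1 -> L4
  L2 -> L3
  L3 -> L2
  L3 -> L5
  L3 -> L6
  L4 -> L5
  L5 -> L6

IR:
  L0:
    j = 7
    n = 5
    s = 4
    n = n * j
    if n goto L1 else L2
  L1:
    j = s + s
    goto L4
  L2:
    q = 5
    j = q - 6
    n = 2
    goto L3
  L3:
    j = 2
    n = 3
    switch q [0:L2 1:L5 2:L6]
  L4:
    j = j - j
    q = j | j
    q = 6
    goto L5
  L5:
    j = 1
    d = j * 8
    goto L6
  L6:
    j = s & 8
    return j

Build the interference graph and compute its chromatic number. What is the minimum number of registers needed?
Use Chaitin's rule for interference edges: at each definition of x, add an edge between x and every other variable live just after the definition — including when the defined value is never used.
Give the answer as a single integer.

Answer: 4

Derivation:
Per-block:
  L0 def {j,n,s} use ∅
  L1 def {j} use {s}
  L2 def {j,n,q} use ∅
  L3 def {j,n} use {q}
  L4 def {j,q} use {j}
  L5 def {d,j} use ∅
  L6 def {j} use {s}

Live sets:
  L0: in=∅ out={s}
  L1: in={s} out={j,s}
  L2: in={s} out={q,s}
  L3: in={q,s} out={s}
  L4: in={j,s} out={s}
  L5: in={s} out={s}
  L6: in={s} out=∅

Interference:
  d — {s}
  j — {n,q,s}
  n — {j,q,s}
  q — {j,n,s}
  s — {d,j,n,q}

Registers:
  {j,n,q,s} pairwise interfere (4-clique) ⇒ χ ≥ 4
  4-colouring: c0={s}  c1={d,j}  c2={n}  c3={q}
  χ = 4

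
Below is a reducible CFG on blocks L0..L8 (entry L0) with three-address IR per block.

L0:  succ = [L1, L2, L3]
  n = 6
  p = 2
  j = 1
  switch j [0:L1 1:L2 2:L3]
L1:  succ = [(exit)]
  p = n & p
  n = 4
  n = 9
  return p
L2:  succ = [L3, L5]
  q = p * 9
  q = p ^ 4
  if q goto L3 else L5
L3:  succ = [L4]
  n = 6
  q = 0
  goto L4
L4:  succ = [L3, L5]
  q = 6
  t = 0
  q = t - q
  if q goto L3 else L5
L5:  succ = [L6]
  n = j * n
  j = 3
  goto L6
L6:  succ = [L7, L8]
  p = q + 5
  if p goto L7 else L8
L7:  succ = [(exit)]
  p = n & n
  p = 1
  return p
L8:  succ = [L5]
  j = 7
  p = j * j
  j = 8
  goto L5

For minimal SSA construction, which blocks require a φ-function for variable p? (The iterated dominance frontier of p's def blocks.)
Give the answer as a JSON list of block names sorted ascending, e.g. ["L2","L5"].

Answer: ["L5"]

Analysis:
idom tree: L1←L0 L2←L0 L3←L0 L4←L3 L5←L0 L6←L5 L7←L6 L8←L6
Dom at joins:
  L3: preds {L0,L2,L4}: {L0} ∩ {L0,L2} ∩ {L0,L3,L4} = {L0}; idom=L0
  L5: preds {L2,L4,L8}: {L0,L2} ∩ {L0,L3,L4} ∩ {L0,L5,L6,L8} = {L0}; idom=L0

DF walk-up:
  L3←L0: walk · to L0
  L3←L2: walk L2 to L0
  L3←L4: walk L4→L3 to L0
  L5←L2: walk L2 to L0
  L5←L4: walk L4→L3 to L0
  L5←L8: walk L8→L6→L5 to L0
  DF(L0)=∅
  DF(L1)=∅
  DF(L2)={L3,L5}
  DF(L3)={L3,L5}
  DF(L4)={L3,L5}
  DF(L5)={L5}
  DF(L6)={L5}
  DF(L7)=∅
  DF(L8)={L5}

φ for p: defs {L0,L1,L6,L7,L8}
  DF⁺ = {L5}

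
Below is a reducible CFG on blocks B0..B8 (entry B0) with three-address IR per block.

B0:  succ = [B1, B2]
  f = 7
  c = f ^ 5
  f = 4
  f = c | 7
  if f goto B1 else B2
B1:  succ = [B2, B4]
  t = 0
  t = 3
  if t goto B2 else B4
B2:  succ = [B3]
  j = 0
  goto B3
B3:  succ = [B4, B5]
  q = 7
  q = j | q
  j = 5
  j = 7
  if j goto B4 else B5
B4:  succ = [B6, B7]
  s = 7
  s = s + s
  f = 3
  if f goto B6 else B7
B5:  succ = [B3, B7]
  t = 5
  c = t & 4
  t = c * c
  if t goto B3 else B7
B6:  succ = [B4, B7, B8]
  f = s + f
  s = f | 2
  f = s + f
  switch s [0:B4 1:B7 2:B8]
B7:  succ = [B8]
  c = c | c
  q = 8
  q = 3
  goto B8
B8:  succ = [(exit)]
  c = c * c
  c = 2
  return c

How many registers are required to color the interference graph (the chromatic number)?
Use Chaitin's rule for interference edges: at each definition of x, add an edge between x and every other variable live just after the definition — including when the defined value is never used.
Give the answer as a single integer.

Answer: 3

Derivation:
Per-block:
  B0: def={c,f} ue=∅
  B1: def={t} ue=∅
  B2: def={j} ue=∅
  B3: def={j,q} ue={j}
  B4: def={f,s} ue=∅
  B5: def={c,t} ue=∅
  B6: def={f,s} ue={f,s}
  B7: def={c,q} ue={c}
  B8: def={c} ue={c}

Live sets:
  B0 li=∅ lo={c}
  B1 li={c} lo={c}
  B2 li={c} lo={c,j}
  B3 li={c,j} lo={c,j}
  B4 li={c} lo={c,f,s}
  B5 li={j} lo={c,j}
  B6 li={c,f,s} lo={c}
  B7 li={c} lo={c}
  B8 li={c} lo=∅

Conflict graph:
  c: {f,j,q,s,t}
  f: {c,s}
  j: {c,q,t}
  q: {c,j}
  s: {c,f}
  t: {c,j}

Registers:
  {c,f,s} pairwise interfere (3-clique) ⇒ χ ≥ 3
  3-colouring: r0={c}  r1={f,j}  r2={q,s,t}
  χ = 3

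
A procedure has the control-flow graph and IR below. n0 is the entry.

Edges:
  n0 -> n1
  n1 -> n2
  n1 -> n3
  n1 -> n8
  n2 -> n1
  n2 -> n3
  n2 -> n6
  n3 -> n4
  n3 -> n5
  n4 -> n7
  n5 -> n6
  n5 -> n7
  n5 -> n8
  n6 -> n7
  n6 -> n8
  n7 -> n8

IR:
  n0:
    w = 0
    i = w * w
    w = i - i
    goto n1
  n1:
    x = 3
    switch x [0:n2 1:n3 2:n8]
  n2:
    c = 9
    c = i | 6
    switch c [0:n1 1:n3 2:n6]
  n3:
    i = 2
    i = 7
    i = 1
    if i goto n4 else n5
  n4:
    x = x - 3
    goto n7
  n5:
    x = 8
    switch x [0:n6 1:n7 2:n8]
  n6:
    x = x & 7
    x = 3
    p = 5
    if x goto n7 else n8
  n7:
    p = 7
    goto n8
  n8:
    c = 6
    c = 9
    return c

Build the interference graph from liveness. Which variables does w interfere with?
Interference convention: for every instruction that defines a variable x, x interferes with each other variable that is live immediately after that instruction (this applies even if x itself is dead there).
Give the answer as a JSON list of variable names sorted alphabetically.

Per-block:
  n0: {i,w} / ∅
  n1: {x} / ∅
  n2: {c} / {i}
  n3: {i} / ∅
  n4: {x} / {x}
  n5: {x} / ∅
  n6: {p,x} / {x}
  n7: {p} / ∅
  n8: {c} / ∅

Backward fixpoint:
  live n0: ∅→{i}
  live n1: {i}→{i,x}
  live n2: {i,x}→{i,x}
  live n3: {x}→{x}
  live n4: {x}→∅
  live n5: ∅→{x}
  live n6: {x}→∅
  live n7: ∅→∅
  live n8: ∅→∅

Conflict graph:
  c — {i,x}
  i — {c,w,x}
  p — {x}
  w — {i}
  x — {c,i,p}

N(w) = ["i"]

Answer: ["i"]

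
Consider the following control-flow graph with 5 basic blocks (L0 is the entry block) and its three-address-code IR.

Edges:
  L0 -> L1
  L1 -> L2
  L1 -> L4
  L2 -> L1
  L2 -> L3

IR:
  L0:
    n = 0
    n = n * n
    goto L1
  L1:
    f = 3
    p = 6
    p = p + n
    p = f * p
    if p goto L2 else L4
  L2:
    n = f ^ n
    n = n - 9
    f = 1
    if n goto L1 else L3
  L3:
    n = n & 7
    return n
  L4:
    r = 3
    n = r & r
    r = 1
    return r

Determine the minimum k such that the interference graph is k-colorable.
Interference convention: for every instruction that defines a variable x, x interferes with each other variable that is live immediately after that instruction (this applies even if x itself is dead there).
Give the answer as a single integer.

def/use:
  L0 def {n} use ∅
  L1 def {f,p} use {n}
  L2 def {f,n} use {f,n}
  L3 def {n} use {n}
  L4 def {n,r} use ∅

Liveness:
  live L0: ∅→{n}
  live L1: {n}→{f,n}
  live L2: {f,n}→{n}
  live L3: {n}→∅
  live L4: ∅→∅

Interfere edges:
  f — {n,p}
  n — {f,p}
  p — {f,n}
  r — ∅

Chromatic number:
  {f,n,p} pairwise interfere (3-clique) ⇒ χ ≥ 3
  assign f→r0 n→r1 p→r2 r→r0 — no edge inside a register ⇒ χ ≤ 3
  χ = 3

Answer: 3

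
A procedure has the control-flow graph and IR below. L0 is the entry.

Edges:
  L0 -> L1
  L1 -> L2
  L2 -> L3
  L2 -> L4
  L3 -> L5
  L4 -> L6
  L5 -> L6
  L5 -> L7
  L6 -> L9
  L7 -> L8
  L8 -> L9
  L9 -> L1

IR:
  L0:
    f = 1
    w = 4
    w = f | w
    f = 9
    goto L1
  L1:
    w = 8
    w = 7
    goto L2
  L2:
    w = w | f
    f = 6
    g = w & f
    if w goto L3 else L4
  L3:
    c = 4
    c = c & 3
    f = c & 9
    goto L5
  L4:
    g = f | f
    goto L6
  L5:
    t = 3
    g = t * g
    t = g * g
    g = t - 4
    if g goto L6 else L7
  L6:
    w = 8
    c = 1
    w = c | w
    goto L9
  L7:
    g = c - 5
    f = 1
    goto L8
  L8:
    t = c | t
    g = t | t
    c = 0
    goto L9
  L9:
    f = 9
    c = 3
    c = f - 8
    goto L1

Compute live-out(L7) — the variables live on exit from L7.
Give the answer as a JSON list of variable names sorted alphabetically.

Answer: ["c", "t"]

Working:
Per-block:
  L0: {f,w} / ∅
  L1: {w} / ∅
  L2: {f,g,w} / {f,w}
  L3: {c,f} / ∅
  L4: {g} / {f}
  L5: {g,t} / {g}
  L6: {c,w} / ∅
  L7: {f,g} / {c}
  L8: {c,g,t} / {c,t}
  L9: {c,f} / ∅

Liveness:
  L0: in=∅ out={f}
  L1: in={f} out={f,w}
  L2: in={f,w} out={f,g}
  L3: in={g} out={c,g}
  L4: in={f} out=∅
  L5: in={c,g} out={c,t}
  L6: in=∅ out=∅
  L7: in={c,t} out={c,t}
  L8: in={c,t} out=∅
  L9: in=∅ out={f}

live-out(L7) = ["c", "t"]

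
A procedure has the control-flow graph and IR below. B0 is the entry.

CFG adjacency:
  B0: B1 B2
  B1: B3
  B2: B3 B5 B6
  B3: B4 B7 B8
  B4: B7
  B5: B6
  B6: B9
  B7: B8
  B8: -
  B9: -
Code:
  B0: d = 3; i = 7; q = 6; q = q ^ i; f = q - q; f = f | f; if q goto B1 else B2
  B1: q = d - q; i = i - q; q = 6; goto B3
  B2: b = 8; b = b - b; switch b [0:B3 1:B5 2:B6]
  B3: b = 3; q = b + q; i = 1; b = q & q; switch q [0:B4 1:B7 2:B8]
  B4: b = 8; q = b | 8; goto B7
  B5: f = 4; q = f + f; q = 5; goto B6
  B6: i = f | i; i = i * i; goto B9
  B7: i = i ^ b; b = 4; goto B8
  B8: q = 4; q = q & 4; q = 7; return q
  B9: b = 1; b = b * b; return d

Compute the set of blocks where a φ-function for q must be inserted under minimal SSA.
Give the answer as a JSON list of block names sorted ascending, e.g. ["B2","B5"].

idom tree: B1←B0 B2←B0 B3←B0 B4←B3 B5←B2 B6←B2 B7←B3 B8←B3 B9←B6
Join-block Dom:
  B3: preds {B1,B2}: {B0,B1} ∩ {B0,B2} = {B0}; idom=B0
  B6: preds {B2,B5}: {B0,B2} ∩ {B0,B2,B5} = {B0,B2}; idom=B2
  B7: preds {B3,B4}: {B0,B3} ∩ {B0,B3,B4} = {B0,B3}; idom=B3
  B8: preds {B3,B7}: {B0,B3} ∩ {B0,B3,B7} = {B0,B3}; idom=B3

Frontier:
  B3←B1: walk B1 to B0
  B3←B2: walk B2 to B0
  B6←B2: walk · to B2
  B6←B5: walk B5 to B2
  B7←B3: walk · to B3
  B7←B4: walk B4 to B3
  B8←B3: walk · to B3
  B8←B7: walk B7 to B3
  B0 → ∅
  B1 → {B3}
  B2 → {B3}
  B3 → ∅
  B4 → {B7}
  B5 → {B6}
  B6 → ∅
  B7 → {B8}
  B8 → ∅
  B9 → ∅

φ for q: defs {B0,B1,B3,B4,B5,B8}
  DF⁺ = {B3,B6,B7,B8}

Answer: ["B3", "B6", "B7", "B8"]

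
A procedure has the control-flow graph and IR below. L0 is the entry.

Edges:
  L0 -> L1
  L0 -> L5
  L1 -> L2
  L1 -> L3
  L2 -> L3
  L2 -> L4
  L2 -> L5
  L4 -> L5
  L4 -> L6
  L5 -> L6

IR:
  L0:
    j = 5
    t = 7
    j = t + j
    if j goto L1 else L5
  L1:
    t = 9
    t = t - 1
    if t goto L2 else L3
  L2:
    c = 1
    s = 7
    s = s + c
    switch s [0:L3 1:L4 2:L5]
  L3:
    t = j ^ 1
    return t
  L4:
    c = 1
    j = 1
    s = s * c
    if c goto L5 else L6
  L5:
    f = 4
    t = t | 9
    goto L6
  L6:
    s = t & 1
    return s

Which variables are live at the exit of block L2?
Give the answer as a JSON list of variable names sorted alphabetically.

def/use:
  L0: {j,t} / ∅
  L1: {t} / ∅
  L2: {c,s} / ∅
  L3: {t} / {j}
  L4: {c,j,s} / {s}
  L5: {f,t} / {t}
  L6: {s} / {t}

Liveness:
  L0: in=∅ out={j,t}
  L1: in={j} out={j,t}
  L2: in={j,t} out={j,s,t}
  L3: in={j} out=∅
  L4: in={s,t} out={t}
  L5: in={t} out={t}
  L6: in={t} out=∅

live-out(L2) = ["j", "s", "t"]

Answer: ["j", "s", "t"]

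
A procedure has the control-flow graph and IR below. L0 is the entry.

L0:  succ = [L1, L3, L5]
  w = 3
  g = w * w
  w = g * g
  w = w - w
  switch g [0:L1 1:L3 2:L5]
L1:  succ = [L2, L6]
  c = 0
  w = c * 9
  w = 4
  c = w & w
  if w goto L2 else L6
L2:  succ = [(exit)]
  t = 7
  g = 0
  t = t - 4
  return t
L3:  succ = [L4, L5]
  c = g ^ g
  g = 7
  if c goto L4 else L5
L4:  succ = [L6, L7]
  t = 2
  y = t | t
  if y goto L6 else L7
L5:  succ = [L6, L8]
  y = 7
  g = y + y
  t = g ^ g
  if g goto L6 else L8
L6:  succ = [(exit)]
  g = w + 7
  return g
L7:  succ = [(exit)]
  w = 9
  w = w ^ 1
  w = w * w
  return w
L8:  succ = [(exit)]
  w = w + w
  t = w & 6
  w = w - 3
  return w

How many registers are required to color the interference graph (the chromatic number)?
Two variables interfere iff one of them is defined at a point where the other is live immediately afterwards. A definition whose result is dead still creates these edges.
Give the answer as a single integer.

Per-block:
  L0: {g,w} / ∅
  L1: {c,w} / ∅
  L2: {g,t} / ∅
  L3: {c,g} / {g}
  L4: {t,y} / ∅
  L5: {g,t,y} / ∅
  L6: {g} / {w}
  L7: {w} / ∅
  L8: {t,w} / {w}

Backward fixpoint:
  L0: in=∅ out={g,w}
  L1: in=∅ out={w}
  L2: in=∅ out=∅
  L3: in={g,w} out={w}
  L4: in={w} out={w}
  L5: in={w} out={w}
  L6: in={w} out=∅
  L7: in=∅ out=∅
  L8: in={w} out=∅

Conflict graph:
  c: {g,w}
  g: {c,t,w}
  t: {g,w}
  w: {c,g,t,y}
  y: {w}

Chromatic number:
  lower bound: {c,g,w} mutually conflict ⇒ χ ≥ 3
  3-colouring: r0={w}  r1={g,y}  r2={c,t}
  χ = 3

Answer: 3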